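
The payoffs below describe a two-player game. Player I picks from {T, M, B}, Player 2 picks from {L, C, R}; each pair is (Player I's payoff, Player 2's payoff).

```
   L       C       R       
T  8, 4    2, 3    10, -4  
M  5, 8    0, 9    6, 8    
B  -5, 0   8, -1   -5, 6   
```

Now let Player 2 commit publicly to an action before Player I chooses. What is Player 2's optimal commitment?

Player I best-responds to each possible Player 2 move:
- L → Player I plays T (best of 8, 5, -5); Player 2 gets 4.
- C → Player I plays B (best of 2, 0, 8); Player 2 gets -1.
- R → Player I plays T (best of 10, 6, -5); Player 2 gets -4.
Player 2's induced payoffs are 4, -1, -4, so Player 2 commits to L. Subgame-perfect outcome: (T, L) with payoffs (8, 4).

L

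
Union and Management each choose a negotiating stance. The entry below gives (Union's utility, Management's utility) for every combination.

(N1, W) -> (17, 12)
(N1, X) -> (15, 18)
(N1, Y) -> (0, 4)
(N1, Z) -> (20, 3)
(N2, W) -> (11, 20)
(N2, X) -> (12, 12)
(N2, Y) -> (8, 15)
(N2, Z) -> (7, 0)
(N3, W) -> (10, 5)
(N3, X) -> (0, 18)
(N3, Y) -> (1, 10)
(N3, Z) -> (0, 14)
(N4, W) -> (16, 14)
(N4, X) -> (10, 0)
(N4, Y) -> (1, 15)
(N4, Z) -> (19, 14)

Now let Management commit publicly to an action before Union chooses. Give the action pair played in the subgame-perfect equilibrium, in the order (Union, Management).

(N1, X)

Work backward from Union's decision.
- W: BR = N1, leader payoff 12.
- X: BR = N1, leader payoff 18.
- Y: BR = N2, leader payoff 15.
- Z: BR = N1, leader payoff 3.
Maximizing over 12, 18, 15, 3, Management chooses X. Subgame-perfect outcome: (N1, X) with payoffs (15, 18).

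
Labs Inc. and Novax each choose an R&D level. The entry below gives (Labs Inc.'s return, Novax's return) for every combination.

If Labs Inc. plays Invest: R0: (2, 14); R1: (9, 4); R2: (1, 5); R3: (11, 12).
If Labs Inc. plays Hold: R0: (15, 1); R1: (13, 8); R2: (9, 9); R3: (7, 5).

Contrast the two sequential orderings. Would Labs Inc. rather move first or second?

second

If Labs Inc. leads: Novax's best replies are Invest→R0, Hold→R2; Labs Inc.'s induced payoffs 2, 9; outcome (Hold, R2), payoffs (9, 9).
If Novax leads: Labs Inc.'s best replies are R0→Hold, R1→Hold, R2→Hold, R3→Invest; Novax's induced payoffs 1, 8, 9, 12; outcome (Invest, R3), payoffs (11, 12).
Labs Inc. gets 9 moving first and 11 moving second, so Labs Inc. prefers to move second.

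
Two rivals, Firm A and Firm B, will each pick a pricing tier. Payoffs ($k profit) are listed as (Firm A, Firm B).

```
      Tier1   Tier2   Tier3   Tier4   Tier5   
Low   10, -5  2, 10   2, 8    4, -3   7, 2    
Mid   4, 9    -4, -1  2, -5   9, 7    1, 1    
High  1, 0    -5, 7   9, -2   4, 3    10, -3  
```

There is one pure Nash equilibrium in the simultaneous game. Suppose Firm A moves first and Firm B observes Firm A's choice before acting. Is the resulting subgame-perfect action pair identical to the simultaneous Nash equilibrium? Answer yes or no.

Firm B best-responds to each possible Firm A move:
- Low → Firm B plays Tier2 (best of -5, 10, 8, -3, 2); Firm A gets 2.
- Mid → Firm B plays Tier1 (best of 9, -1, -5, 7, 1); Firm A gets 4.
- High → Firm B plays Tier2 (best of 0, 7, -2, 3, -3); Firm A gets -5.
Firm A's induced payoffs are 2, 4, -5, so Firm A commits to Mid. Subgame-perfect outcome: (Mid, Tier1) with payoffs (4, 9).
Under simultaneous play:
Firm A's best replies: Tier1→Low; Tier2→Low; Tier3→High; Tier4→Mid; Tier5→High.
Firm B's best replies: Low→Tier2; Mid→Tier1; High→Tier2.
The unique mutual best reply is (Low, Tier2), giving (2, 10).
Sequential outcome (Mid, Tier1) differs from the Nash profile (Low, Tier2).

no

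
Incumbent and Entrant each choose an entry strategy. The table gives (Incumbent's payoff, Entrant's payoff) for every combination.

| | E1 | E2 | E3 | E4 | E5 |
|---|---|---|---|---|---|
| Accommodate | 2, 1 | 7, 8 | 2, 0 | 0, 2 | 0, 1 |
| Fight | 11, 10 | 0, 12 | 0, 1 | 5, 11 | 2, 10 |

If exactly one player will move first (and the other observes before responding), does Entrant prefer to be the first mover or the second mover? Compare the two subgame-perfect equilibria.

If Incumbent leads: Entrant's best replies are Accommodate→E2, Fight→E2; Incumbent's induced payoffs 7, 0; outcome (Accommodate, E2), payoffs (7, 8).
If Entrant leads: Incumbent's best replies are E1→Fight, E2→Accommodate, E3→Accommodate, E4→Fight, E5→Fight; Entrant's induced payoffs 10, 8, 0, 11, 10; outcome (Fight, E4), payoffs (5, 11).
Entrant gets 11 moving first and 8 moving second, so Entrant prefers to move first.

first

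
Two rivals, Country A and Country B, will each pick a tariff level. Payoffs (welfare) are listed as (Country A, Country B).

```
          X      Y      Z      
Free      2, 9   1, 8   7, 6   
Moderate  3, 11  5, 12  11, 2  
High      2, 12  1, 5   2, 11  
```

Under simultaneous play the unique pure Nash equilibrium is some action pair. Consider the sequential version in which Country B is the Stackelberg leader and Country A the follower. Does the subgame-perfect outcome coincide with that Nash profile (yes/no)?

Country A best-responds to each possible Country B move:
- X: Country A compares 2, 3, 2 and picks Moderate; Country B would get 11.
- Y: Country A compares 1, 5, 1 and picks Moderate; Country B would get 12.
- Z: Country A compares 7, 11, 2 and picks Moderate; Country B would get 2.
Maximizing over 11, 12, 2, Country B chooses Y. Subgame-perfect outcome: (Moderate, Y) with payoffs (5, 12).
Under simultaneous play:
Country A's best replies: X→Moderate; Y→Moderate; Z→Moderate.
Country B's best replies: Free→X; Moderate→Y; High→X.
Only (Moderate, Y) has each player best-responding; Nash payoffs (5, 12).
Sequential outcome (Moderate, Y) coincides with the Nash profile (Moderate, Y).

yes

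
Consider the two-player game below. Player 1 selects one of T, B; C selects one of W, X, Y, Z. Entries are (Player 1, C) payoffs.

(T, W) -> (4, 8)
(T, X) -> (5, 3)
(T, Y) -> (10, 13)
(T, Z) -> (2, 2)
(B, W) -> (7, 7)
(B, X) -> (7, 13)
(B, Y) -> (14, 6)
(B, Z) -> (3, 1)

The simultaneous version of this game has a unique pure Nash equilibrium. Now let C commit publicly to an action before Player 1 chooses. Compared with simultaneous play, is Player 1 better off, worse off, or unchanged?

unchanged

Work backward from Player 1's decision.
- W: Player 1 compares 4, 7 and picks B; C would get 7.
- X: Player 1 compares 5, 7 and picks B; C would get 13.
- Y: Player 1 compares 10, 14 and picks B; C would get 6.
- Z: Player 1 compares 2, 3 and picks B; C would get 1.
C's induced payoffs are 7, 13, 6, 1, so C commits to X. Subgame-perfect outcome: (B, X) with payoffs (7, 13).
Now find the simultaneous Nash equilibrium.
Player 1's best replies: W→B; X→B; Y→B; Z→B.
C's best replies: T→Y; B→X.
The unique mutual best reply is (B, X), giving (7, 13).
Player 1 earns 7 sequentially versus 7 at the Nash outcome: unchanged.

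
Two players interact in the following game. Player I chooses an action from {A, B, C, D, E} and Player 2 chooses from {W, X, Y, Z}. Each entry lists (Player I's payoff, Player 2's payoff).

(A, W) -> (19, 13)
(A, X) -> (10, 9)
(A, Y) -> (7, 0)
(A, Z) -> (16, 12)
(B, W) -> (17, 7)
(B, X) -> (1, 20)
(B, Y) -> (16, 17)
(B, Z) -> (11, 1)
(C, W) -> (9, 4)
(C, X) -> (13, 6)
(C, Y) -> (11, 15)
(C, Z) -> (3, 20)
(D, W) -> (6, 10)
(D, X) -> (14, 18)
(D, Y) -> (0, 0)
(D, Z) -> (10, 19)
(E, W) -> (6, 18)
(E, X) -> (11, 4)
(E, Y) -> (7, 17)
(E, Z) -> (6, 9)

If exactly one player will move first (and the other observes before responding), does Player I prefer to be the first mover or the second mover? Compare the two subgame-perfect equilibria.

first

If Player I leads: Player 2's best replies are A→W, B→X, C→Z, D→Z, E→W; Player I's induced payoffs 19, 1, 3, 10, 6; outcome (A, W), payoffs (19, 13).
If Player 2 leads: Player I's best replies are W→A, X→D, Y→B, Z→A; Player 2's induced payoffs 13, 18, 17, 12; outcome (D, X), payoffs (14, 18).
Player I gets 19 moving first and 14 moving second, so Player I prefers to move first.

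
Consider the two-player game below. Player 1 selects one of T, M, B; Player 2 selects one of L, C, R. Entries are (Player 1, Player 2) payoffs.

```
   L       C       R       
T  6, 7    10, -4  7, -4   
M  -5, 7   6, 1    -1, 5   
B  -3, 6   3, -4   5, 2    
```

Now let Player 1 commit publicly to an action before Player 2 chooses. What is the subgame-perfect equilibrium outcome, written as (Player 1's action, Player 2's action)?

(T, L)

Work backward from Player 2's decision.
- T → Player 2 plays L (best of 7, -4, -4); Player 1 gets 6.
- M → Player 2 plays L (best of 7, 1, 5); Player 1 gets -5.
- B → Player 2 plays L (best of 6, -4, 2); Player 1 gets -3.
Maximizing over 6, -5, -3, Player 1 chooses T. Subgame-perfect outcome: (T, L) with payoffs (6, 7).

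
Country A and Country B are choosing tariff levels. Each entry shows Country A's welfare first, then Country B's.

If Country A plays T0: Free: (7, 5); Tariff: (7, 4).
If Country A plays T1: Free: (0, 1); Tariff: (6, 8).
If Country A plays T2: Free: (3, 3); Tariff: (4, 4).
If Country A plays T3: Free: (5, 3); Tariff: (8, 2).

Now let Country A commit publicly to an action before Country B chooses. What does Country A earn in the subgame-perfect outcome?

Work backward from Country B's decision.
- T0 → Country B plays Free (best of 5, 4); Country A gets 7.
- T1 → Country B plays Tariff (best of 1, 8); Country A gets 6.
- T2 → Country B plays Tariff (best of 3, 4); Country A gets 4.
- T3 → Country B plays Free (best of 3, 2); Country A gets 5.
Among 7, 6, 4, 5, the best is 7 at T0. Subgame-perfect outcome: (T0, Free) with payoffs (7, 5).

7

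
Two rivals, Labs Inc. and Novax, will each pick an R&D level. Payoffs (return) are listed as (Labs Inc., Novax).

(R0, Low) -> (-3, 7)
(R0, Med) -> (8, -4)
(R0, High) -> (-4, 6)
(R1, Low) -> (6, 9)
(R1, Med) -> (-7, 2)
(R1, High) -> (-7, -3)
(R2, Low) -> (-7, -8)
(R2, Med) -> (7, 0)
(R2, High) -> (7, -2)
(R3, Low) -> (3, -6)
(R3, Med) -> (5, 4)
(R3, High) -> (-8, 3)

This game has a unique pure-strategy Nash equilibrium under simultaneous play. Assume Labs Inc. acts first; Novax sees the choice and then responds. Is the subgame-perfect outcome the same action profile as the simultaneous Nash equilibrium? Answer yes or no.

no

Backward induction with Labs Inc. moving first.
- R0 → Novax plays Low (best of 7, -4, 6); Labs Inc. gets -3.
- R1 → Novax plays Low (best of 9, 2, -3); Labs Inc. gets 6.
- R2 → Novax plays Med (best of -8, 0, -2); Labs Inc. gets 7.
- R3 → Novax plays Med (best of -6, 4, 3); Labs Inc. gets 5.
Among -3, 6, 7, 5, the best is 7 at R2. Subgame-perfect outcome: (R2, Med) with payoffs (7, 0).
For the simultaneous game, intersect best replies.
Labs Inc.'s best replies: Low→R1; Med→R0; High→R2.
Novax's best replies: R0→Low; R1→Low; R2→Med; R3→Med.
The unique mutual best reply is (R1, Low), giving (6, 9).
Sequential outcome (R2, Med) differs from the Nash profile (R1, Low).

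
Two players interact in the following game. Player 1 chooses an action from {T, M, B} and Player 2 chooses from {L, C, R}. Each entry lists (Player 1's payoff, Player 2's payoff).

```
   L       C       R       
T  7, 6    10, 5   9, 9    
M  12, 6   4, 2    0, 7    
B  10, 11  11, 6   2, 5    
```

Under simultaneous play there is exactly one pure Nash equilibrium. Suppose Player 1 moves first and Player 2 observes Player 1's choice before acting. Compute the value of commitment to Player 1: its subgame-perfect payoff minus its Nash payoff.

Player 2 best-responds to each possible Player 1 move:
- T → Player 2 plays R (best of 6, 5, 9); Player 1 gets 9.
- M → Player 2 plays R (best of 6, 2, 7); Player 1 gets 0.
- B → Player 2 plays L (best of 11, 6, 5); Player 1 gets 10.
Player 1's induced payoffs are 9, 0, 10, so Player 1 commits to B. Subgame-perfect outcome: (B, L) with payoffs (10, 11).
Under simultaneous play:
Player 1's best replies: L→M; C→B; R→T.
Player 2's best replies: T→R; M→R; B→L.
The unique mutual best reply is (T, R), giving (9, 9).
Player 1's commitment gain: 10 − 9 = 1.

1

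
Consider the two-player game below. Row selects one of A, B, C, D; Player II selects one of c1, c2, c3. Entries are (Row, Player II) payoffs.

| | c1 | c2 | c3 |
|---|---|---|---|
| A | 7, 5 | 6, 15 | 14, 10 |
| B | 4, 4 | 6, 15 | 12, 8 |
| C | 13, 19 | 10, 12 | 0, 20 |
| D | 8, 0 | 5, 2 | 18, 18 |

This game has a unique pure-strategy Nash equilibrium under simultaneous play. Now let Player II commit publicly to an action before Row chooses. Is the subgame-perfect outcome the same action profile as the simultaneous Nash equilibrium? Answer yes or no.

Backward induction with Player II moving first.
- c1: Row compares 7, 4, 13, 8 and picks C; Player II would get 19.
- c2: Row compares 6, 6, 10, 5 and picks C; Player II would get 12.
- c3: Row compares 14, 12, 0, 18 and picks D; Player II would get 18.
Player II's induced payoffs are 19, 12, 18, so Player II commits to c1. Subgame-perfect outcome: (C, c1) with payoffs (13, 19).
Now find the simultaneous Nash equilibrium.
Row's best replies: c1→C; c2→C; c3→D.
Player II's best replies: A→c2; B→c2; C→c3; D→c3.
The unique mutual best reply is (D, c3), giving (18, 18).
Sequential outcome (C, c1) differs from the Nash profile (D, c3).

no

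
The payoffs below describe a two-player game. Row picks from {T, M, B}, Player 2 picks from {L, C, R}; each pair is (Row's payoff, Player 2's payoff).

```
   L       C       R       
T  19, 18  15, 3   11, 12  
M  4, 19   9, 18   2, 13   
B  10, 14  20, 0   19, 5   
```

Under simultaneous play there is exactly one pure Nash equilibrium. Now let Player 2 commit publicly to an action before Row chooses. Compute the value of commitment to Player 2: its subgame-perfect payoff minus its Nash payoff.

0

Row best-responds to each possible Player 2 move:
- L: BR = T, leader payoff 18.
- C: BR = B, leader payoff 0.
- R: BR = B, leader payoff 5.
Maximizing over 18, 0, 5, Player 2 chooses L. Subgame-perfect outcome: (T, L) with payoffs (19, 18).
For the simultaneous game, intersect best replies.
Row's best replies: L→T; C→B; R→B.
Player 2's best replies: T→L; M→L; B→L.
The unique mutual best reply is (T, L), giving (19, 18).
Player 2's commitment gain: 18 − 18 = 0.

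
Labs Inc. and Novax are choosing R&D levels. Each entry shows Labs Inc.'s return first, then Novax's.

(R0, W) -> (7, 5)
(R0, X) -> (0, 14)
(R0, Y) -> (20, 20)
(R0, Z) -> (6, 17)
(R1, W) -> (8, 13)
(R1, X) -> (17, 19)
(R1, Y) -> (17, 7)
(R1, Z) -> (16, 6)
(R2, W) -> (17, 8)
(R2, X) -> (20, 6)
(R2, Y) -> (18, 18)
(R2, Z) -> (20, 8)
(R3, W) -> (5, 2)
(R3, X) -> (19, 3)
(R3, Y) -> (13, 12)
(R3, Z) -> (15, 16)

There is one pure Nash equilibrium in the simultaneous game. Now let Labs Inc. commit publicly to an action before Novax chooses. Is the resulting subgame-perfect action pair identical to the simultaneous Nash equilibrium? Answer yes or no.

yes

Solve by backward induction (Labs Inc. leads).
- R0 → Novax plays Y (best of 5, 14, 20, 17); Labs Inc. gets 20.
- R1 → Novax plays X (best of 13, 19, 7, 6); Labs Inc. gets 17.
- R2 → Novax plays Y (best of 8, 6, 18, 8); Labs Inc. gets 18.
- R3 → Novax plays Z (best of 2, 3, 12, 16); Labs Inc. gets 15.
Among 20, 17, 18, 15, the best is 20 at R0. Subgame-perfect outcome: (R0, Y) with payoffs (20, 20).
For the simultaneous game, intersect best replies.
Labs Inc.'s best replies: W→R2; X→R2; Y→R0; Z→R2.
Novax's best replies: R0→Y; R1→X; R2→Y; R3→Z.
The unique mutual best reply is (R0, Y), giving (20, 20).
Sequential outcome (R0, Y) coincides with the Nash profile (R0, Y).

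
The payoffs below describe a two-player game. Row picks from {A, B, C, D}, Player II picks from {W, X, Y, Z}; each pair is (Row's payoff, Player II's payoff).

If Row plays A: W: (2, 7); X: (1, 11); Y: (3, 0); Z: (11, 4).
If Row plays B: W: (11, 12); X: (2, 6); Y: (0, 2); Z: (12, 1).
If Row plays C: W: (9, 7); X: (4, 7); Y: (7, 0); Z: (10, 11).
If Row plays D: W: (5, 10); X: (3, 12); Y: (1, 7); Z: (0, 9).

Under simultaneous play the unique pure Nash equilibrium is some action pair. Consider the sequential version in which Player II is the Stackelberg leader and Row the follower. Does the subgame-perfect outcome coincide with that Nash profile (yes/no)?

Work backward from Row's decision.
- W → Row plays B (best of 2, 11, 9, 5); Player II gets 12.
- X → Row plays C (best of 1, 2, 4, 3); Player II gets 7.
- Y → Row plays C (best of 3, 0, 7, 1); Player II gets 0.
- Z → Row plays B (best of 11, 12, 10, 0); Player II gets 1.
Maximizing over 12, 7, 0, 1, Player II chooses W. Subgame-perfect outcome: (B, W) with payoffs (11, 12).
Under simultaneous play:
Row's best replies: W→B; X→C; Y→C; Z→B.
Player II's best replies: A→X; B→W; C→Z; D→X.
The unique mutual best reply is (B, W), giving (11, 12).
Sequential outcome (B, W) coincides with the Nash profile (B, W).

yes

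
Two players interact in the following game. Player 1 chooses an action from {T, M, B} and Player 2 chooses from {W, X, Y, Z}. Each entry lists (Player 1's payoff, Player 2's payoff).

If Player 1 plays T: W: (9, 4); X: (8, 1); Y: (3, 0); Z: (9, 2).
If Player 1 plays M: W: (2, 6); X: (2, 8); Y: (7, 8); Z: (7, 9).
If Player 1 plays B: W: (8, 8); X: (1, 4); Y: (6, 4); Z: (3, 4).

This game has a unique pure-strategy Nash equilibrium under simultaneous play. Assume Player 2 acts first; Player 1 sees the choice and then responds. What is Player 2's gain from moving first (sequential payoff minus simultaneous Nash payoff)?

4

Solve by backward induction (Player 2 leads).
- W: Player 1 compares 9, 2, 8 and picks T; Player 2 would get 4.
- X: Player 1 compares 8, 2, 1 and picks T; Player 2 would get 1.
- Y: Player 1 compares 3, 7, 6 and picks M; Player 2 would get 8.
- Z: Player 1 compares 9, 7, 3 and picks T; Player 2 would get 2.
Among 4, 1, 8, 2, the best is 8 at Y. Subgame-perfect outcome: (M, Y) with payoffs (7, 8).
For the simultaneous game, intersect best replies.
Player 1's best replies: W→T; X→T; Y→M; Z→T.
Player 2's best replies: T→W; M→Z; B→W.
The unique mutual best reply is (T, W), giving (9, 4).
Player 2's commitment gain: 8 − 4 = 4.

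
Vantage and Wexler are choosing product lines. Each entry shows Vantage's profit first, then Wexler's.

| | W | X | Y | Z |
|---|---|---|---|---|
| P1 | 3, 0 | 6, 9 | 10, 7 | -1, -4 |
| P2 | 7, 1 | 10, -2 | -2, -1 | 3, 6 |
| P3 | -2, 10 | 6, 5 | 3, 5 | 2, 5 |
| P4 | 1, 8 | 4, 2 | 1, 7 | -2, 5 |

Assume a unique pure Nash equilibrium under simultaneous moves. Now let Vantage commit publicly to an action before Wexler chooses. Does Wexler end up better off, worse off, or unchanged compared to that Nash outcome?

better off

Work backward from Wexler's decision.
- P1: BR = X, leader payoff 6.
- P2: BR = Z, leader payoff 3.
- P3: BR = W, leader payoff -2.
- P4: BR = W, leader payoff 1.
Maximizing over 6, 3, -2, 1, Vantage chooses P1. Subgame-perfect outcome: (P1, X) with payoffs (6, 9).
Under simultaneous play:
Vantage's best replies: W→P2; X→P2; Y→P1; Z→P2.
Wexler's best replies: P1→X; P2→Z; P3→W; P4→W.
Only (P2, Z) has each player best-responding; Nash payoffs (3, 6).
Wexler earns 9 sequentially versus 6 at the Nash outcome: better off.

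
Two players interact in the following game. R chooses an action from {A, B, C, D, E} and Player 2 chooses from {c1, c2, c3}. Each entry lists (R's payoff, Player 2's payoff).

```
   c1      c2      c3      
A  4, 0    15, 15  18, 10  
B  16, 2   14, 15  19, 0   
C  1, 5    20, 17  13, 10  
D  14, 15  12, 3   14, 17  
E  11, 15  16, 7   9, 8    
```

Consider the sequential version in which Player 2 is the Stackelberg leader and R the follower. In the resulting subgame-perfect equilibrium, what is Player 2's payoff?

Work backward from R's decision.
- c1 → R plays B (best of 4, 16, 1, 14, 11); Player 2 gets 2.
- c2 → R plays C (best of 15, 14, 20, 12, 16); Player 2 gets 17.
- c3 → R plays B (best of 18, 19, 13, 14, 9); Player 2 gets 0.
Among 2, 17, 0, the best is 17 at c2. Subgame-perfect outcome: (C, c2) with payoffs (20, 17).

17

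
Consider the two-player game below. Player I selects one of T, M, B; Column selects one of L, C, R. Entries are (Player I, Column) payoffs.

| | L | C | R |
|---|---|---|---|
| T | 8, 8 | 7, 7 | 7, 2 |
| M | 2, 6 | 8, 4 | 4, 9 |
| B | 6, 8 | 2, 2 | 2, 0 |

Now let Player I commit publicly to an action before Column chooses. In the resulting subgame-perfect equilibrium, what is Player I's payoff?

8

Solve by backward induction (Player I leads).
- T: Column compares 8, 7, 2 and picks L; Player I would get 8.
- M: Column compares 6, 4, 9 and picks R; Player I would get 4.
- B: Column compares 8, 2, 0 and picks L; Player I would get 6.
Among 8, 4, 6, the best is 8 at T. Subgame-perfect outcome: (T, L) with payoffs (8, 8).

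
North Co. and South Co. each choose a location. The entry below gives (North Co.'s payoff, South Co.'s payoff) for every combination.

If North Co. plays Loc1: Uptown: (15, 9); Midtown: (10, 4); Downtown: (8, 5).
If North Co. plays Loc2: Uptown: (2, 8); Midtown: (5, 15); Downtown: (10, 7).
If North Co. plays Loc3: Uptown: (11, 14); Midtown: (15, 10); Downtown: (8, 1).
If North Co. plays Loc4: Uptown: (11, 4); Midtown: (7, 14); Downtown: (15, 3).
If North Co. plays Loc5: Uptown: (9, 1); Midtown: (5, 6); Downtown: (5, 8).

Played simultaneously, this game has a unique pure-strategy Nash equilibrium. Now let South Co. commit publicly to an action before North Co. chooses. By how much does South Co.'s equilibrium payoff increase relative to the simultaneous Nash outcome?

North Co. best-responds to each possible South Co. move:
- Uptown: BR = Loc1, leader payoff 9.
- Midtown: BR = Loc3, leader payoff 10.
- Downtown: BR = Loc4, leader payoff 3.
Among 9, 10, 3, the best is 10 at Midtown. Subgame-perfect outcome: (Loc3, Midtown) with payoffs (15, 10).
Now find the simultaneous Nash equilibrium.
North Co.'s best replies: Uptown→Loc1; Midtown→Loc3; Downtown→Loc4.
South Co.'s best replies: Loc1→Uptown; Loc2→Midtown; Loc3→Uptown; Loc4→Midtown; Loc5→Downtown.
Only (Loc1, Uptown) has each player best-responding; Nash payoffs (15, 9).
South Co.'s commitment gain: 10 − 9 = 1.

1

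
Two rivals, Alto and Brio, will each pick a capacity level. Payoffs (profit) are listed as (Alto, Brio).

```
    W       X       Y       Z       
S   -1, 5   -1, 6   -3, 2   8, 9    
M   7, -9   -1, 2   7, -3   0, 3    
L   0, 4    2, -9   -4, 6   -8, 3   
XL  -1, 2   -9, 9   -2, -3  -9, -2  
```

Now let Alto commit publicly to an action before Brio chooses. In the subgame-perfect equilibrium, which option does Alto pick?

S

Solve by backward induction (Alto leads).
- S: Brio compares 5, 6, 2, 9 and picks Z; Alto would get 8.
- M: Brio compares -9, 2, -3, 3 and picks Z; Alto would get 0.
- L: Brio compares 4, -9, 6, 3 and picks Y; Alto would get -4.
- XL: Brio compares 2, 9, -3, -2 and picks X; Alto would get -9.
Among 8, 0, -4, -9, the best is 8 at S. Subgame-perfect outcome: (S, Z) with payoffs (8, 9).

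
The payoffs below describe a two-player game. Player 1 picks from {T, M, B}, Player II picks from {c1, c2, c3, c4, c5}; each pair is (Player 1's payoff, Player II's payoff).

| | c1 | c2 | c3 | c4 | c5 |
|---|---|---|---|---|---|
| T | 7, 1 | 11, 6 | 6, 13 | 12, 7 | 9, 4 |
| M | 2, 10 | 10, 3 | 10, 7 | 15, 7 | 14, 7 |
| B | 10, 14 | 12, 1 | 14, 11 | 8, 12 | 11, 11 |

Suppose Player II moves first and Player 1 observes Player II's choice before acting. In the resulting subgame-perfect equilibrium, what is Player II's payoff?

14

Player 1 best-responds to each possible Player II move:
- c1: Player 1 compares 7, 2, 10 and picks B; Player II would get 14.
- c2: Player 1 compares 11, 10, 12 and picks B; Player II would get 1.
- c3: Player 1 compares 6, 10, 14 and picks B; Player II would get 11.
- c4: Player 1 compares 12, 15, 8 and picks M; Player II would get 7.
- c5: Player 1 compares 9, 14, 11 and picks M; Player II would get 7.
Player II's induced payoffs are 14, 1, 11, 7, 7, so Player II commits to c1. Subgame-perfect outcome: (B, c1) with payoffs (10, 14).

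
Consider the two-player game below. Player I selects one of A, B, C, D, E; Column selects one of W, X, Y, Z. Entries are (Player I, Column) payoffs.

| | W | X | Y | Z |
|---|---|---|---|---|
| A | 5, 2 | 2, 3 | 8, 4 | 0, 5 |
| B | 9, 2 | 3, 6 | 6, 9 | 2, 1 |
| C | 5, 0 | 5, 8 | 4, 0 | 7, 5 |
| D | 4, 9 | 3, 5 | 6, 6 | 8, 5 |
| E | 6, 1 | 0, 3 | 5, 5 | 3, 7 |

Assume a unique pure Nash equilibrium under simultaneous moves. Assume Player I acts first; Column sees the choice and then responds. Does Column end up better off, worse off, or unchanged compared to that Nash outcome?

better off

Work backward from Column's decision.
- A: BR = Z, leader payoff 0.
- B: BR = Y, leader payoff 6.
- C: BR = X, leader payoff 5.
- D: BR = W, leader payoff 4.
- E: BR = Z, leader payoff 3.
Among 0, 6, 5, 4, 3, the best is 6 at B. Subgame-perfect outcome: (B, Y) with payoffs (6, 9).
Under simultaneous play:
Player I's best replies: W→B; X→C; Y→A; Z→D.
Column's best replies: A→Z; B→Y; C→X; D→W; E→Z.
Only (C, X) has each player best-responding; Nash payoffs (5, 8).
Column earns 9 sequentially versus 8 at the Nash outcome: better off.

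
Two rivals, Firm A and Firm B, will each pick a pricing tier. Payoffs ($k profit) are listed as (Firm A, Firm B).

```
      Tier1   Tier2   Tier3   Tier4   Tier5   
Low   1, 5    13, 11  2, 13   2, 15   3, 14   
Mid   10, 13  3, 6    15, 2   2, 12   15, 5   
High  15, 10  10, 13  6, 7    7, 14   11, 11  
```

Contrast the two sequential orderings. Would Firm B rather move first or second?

If Firm A leads: Firm B's best replies are Low→Tier4, Mid→Tier1, High→Tier4; Firm A's induced payoffs 2, 10, 7; outcome (Mid, Tier1), payoffs (10, 13).
If Firm B leads: Firm A's best replies are Tier1→High, Tier2→Low, Tier3→Mid, Tier4→High, Tier5→Mid; Firm B's induced payoffs 10, 11, 2, 14, 5; outcome (High, Tier4), payoffs (7, 14).
Firm B gets 14 moving first and 13 moving second, so Firm B prefers to move first.

first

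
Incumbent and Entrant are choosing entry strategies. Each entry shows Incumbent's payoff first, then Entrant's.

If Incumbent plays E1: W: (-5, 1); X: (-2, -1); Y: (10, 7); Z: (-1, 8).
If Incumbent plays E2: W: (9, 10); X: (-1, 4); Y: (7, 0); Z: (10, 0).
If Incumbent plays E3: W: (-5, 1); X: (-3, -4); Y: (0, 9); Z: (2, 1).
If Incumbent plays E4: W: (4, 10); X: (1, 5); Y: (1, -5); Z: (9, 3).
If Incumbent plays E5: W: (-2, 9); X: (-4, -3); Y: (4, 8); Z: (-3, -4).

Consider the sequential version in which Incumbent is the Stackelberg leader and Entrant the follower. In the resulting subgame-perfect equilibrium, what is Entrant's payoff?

Entrant best-responds to each possible Incumbent move:
- E1: BR = Z, leader payoff -1.
- E2: BR = W, leader payoff 9.
- E3: BR = Y, leader payoff 0.
- E4: BR = W, leader payoff 4.
- E5: BR = W, leader payoff -2.
Among -1, 9, 0, 4, -2, the best is 9 at E2. Subgame-perfect outcome: (E2, W) with payoffs (9, 10).

10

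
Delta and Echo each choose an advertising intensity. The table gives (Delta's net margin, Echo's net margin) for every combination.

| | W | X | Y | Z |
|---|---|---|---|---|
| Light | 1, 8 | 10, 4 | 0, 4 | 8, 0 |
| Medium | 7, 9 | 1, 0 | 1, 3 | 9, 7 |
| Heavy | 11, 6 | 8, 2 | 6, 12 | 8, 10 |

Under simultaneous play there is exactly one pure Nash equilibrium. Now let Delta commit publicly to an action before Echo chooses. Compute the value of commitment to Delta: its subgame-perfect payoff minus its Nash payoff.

1

Backward induction with Delta moving first.
- Light: BR = W, leader payoff 1.
- Medium: BR = W, leader payoff 7.
- Heavy: BR = Y, leader payoff 6.
Maximizing over 1, 7, 6, Delta chooses Medium. Subgame-perfect outcome: (Medium, W) with payoffs (7, 9).
For the simultaneous game, intersect best replies.
Delta's best replies: W→Heavy; X→Light; Y→Heavy; Z→Medium.
Echo's best replies: Light→W; Medium→W; Heavy→Y.
Only (Heavy, Y) has each player best-responding; Nash payoffs (6, 12).
Delta's commitment gain: 7 − 6 = 1.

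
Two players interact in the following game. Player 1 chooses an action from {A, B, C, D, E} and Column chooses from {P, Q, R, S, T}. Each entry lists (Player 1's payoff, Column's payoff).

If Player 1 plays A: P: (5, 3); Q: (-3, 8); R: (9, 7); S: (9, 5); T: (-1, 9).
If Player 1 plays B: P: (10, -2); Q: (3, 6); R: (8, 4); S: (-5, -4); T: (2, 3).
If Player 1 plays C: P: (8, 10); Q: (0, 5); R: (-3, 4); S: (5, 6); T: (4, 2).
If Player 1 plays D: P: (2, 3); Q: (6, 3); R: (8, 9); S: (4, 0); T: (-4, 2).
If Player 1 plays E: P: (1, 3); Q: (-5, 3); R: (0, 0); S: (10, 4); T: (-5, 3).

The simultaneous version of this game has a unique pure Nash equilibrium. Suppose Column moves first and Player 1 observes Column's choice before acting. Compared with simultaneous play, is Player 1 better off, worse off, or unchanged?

Work backward from Player 1's decision.
- P: BR = B, leader payoff -2.
- Q: BR = D, leader payoff 3.
- R: BR = A, leader payoff 7.
- S: BR = E, leader payoff 4.
- T: BR = C, leader payoff 2.
Maximizing over -2, 3, 7, 4, 2, Column chooses R. Subgame-perfect outcome: (A, R) with payoffs (9, 7).
Under simultaneous play:
Player 1's best replies: P→B; Q→D; R→A; S→E; T→C.
Column's best replies: A→T; B→Q; C→P; D→R; E→S.
Only (E, S) has each player best-responding; Nash payoffs (10, 4).
Player 1 earns 9 sequentially versus 10 at the Nash outcome: worse off.

worse off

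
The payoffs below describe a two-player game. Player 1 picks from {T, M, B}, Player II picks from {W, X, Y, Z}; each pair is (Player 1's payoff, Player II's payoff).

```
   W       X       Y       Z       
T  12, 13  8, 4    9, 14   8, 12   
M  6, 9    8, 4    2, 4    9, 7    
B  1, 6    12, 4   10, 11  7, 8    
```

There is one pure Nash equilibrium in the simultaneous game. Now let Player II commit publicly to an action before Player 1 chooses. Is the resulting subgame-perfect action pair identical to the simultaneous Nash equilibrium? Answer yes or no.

Work backward from Player 1's decision.
- W → Player 1 plays T (best of 12, 6, 1); Player II gets 13.
- X → Player 1 plays B (best of 8, 8, 12); Player II gets 4.
- Y → Player 1 plays B (best of 9, 2, 10); Player II gets 11.
- Z → Player 1 plays M (best of 8, 9, 7); Player II gets 7.
Player II's induced payoffs are 13, 4, 11, 7, so Player II commits to W. Subgame-perfect outcome: (T, W) with payoffs (12, 13).
For the simultaneous game, intersect best replies.
Player 1's best replies: W→T; X→B; Y→B; Z→M.
Player II's best replies: T→Y; M→W; B→Y.
The unique mutual best reply is (B, Y), giving (10, 11).
Sequential outcome (T, W) differs from the Nash profile (B, Y).

no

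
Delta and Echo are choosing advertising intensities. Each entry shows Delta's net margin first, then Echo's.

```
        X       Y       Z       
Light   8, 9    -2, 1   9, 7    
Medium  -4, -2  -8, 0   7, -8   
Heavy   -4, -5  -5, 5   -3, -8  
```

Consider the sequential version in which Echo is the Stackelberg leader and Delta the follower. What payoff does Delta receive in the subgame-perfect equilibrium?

8

Work backward from Delta's decision.
- X → Delta plays Light (best of 8, -4, -4); Echo gets 9.
- Y → Delta plays Light (best of -2, -8, -5); Echo gets 1.
- Z → Delta plays Light (best of 9, 7, -3); Echo gets 7.
Maximizing over 9, 1, 7, Echo chooses X. Subgame-perfect outcome: (Light, X) with payoffs (8, 9).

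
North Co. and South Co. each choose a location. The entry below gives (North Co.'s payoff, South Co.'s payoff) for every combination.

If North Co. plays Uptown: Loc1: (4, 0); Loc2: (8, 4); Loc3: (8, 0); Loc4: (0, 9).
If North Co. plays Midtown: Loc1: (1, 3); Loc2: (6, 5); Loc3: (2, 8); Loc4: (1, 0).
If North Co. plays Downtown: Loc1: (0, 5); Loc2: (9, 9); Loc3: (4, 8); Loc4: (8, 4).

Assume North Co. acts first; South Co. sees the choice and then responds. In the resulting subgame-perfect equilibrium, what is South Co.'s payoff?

9

Backward induction with North Co. moving first.
- Uptown: BR = Loc4, leader payoff 0.
- Midtown: BR = Loc3, leader payoff 2.
- Downtown: BR = Loc2, leader payoff 9.
Maximizing over 0, 2, 9, North Co. chooses Downtown. Subgame-perfect outcome: (Downtown, Loc2) with payoffs (9, 9).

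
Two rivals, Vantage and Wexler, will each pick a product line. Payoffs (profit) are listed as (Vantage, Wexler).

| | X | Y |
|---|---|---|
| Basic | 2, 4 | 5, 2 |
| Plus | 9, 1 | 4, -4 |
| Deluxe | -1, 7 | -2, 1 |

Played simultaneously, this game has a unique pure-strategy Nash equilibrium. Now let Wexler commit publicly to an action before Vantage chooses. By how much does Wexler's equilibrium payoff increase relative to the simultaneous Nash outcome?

1

Vantage best-responds to each possible Wexler move:
- X: Vantage compares 2, 9, -1 and picks Plus; Wexler would get 1.
- Y: Vantage compares 5, 4, -2 and picks Basic; Wexler would get 2.
Maximizing over 1, 2, Wexler chooses Y. Subgame-perfect outcome: (Basic, Y) with payoffs (5, 2).
Now find the simultaneous Nash equilibrium.
Vantage's best replies: X→Plus; Y→Basic.
Wexler's best replies: Basic→X; Plus→X; Deluxe→X.
Only (Plus, X) has each player best-responding; Nash payoffs (9, 1).
Wexler's commitment gain: 2 − 1 = 1.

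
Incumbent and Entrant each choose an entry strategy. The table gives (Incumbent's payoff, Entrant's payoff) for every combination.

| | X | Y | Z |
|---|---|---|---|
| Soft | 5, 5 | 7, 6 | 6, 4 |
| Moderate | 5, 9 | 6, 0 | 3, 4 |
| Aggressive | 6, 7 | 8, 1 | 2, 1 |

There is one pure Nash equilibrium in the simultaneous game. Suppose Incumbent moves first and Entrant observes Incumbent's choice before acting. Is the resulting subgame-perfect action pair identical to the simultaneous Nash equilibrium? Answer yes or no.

Solve by backward induction (Incumbent leads).
- Soft → Entrant plays Y (best of 5, 6, 4); Incumbent gets 7.
- Moderate → Entrant plays X (best of 9, 0, 4); Incumbent gets 5.
- Aggressive → Entrant plays X (best of 7, 1, 1); Incumbent gets 6.
Maximizing over 7, 5, 6, Incumbent chooses Soft. Subgame-perfect outcome: (Soft, Y) with payoffs (7, 6).
Under simultaneous play:
Incumbent's best replies: X→Aggressive; Y→Aggressive; Z→Soft.
Entrant's best replies: Soft→Y; Moderate→X; Aggressive→X.
The unique mutual best reply is (Aggressive, X), giving (6, 7).
Sequential outcome (Soft, Y) differs from the Nash profile (Aggressive, X).

no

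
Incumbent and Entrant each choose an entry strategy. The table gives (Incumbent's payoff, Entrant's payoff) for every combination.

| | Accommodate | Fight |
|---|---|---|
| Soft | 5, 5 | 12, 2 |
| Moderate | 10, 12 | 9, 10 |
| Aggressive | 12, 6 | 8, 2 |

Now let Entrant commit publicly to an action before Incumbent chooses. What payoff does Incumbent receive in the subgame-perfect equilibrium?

Incumbent best-responds to each possible Entrant move:
- Accommodate: Incumbent compares 5, 10, 12 and picks Aggressive; Entrant would get 6.
- Fight: Incumbent compares 12, 9, 8 and picks Soft; Entrant would get 2.
Among 6, 2, the best is 6 at Accommodate. Subgame-perfect outcome: (Aggressive, Accommodate) with payoffs (12, 6).

12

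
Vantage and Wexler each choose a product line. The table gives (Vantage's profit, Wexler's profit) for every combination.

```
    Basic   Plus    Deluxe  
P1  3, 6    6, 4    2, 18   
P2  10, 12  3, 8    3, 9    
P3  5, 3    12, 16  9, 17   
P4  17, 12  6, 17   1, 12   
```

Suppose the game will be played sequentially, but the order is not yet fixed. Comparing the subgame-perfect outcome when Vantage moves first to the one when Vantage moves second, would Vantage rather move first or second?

If Vantage leads: Wexler's best replies are P1→Deluxe, P2→Basic, P3→Deluxe, P4→Plus; Vantage's induced payoffs 2, 10, 9, 6; outcome (P2, Basic), payoffs (10, 12).
If Wexler leads: Vantage's best replies are Basic→P4, Plus→P3, Deluxe→P3; Wexler's induced payoffs 12, 16, 17; outcome (P3, Deluxe), payoffs (9, 17).
Vantage gets 10 moving first and 9 moving second, so Vantage prefers to move first.

first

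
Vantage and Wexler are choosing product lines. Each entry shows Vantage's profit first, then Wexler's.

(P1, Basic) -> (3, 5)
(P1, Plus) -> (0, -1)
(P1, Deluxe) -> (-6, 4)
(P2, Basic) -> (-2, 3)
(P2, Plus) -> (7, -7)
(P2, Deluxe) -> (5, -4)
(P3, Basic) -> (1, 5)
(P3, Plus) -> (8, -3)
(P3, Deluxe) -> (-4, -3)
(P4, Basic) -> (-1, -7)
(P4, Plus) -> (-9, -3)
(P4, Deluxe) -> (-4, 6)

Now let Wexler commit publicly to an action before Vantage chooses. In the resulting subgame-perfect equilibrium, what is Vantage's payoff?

Backward induction with Wexler moving first.
- Basic: Vantage compares 3, -2, 1, -1 and picks P1; Wexler would get 5.
- Plus: Vantage compares 0, 7, 8, -9 and picks P3; Wexler would get -3.
- Deluxe: Vantage compares -6, 5, -4, -4 and picks P2; Wexler would get -4.
Among 5, -3, -4, the best is 5 at Basic. Subgame-perfect outcome: (P1, Basic) with payoffs (3, 5).

3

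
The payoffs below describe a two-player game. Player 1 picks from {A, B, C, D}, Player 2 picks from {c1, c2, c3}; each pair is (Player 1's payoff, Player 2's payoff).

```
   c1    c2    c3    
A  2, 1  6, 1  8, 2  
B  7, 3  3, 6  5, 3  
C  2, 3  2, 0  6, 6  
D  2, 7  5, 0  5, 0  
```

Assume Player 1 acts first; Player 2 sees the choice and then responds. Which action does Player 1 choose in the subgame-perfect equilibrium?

Solve by backward induction (Player 1 leads).
- A: Player 2 compares 1, 1, 2 and picks c3; Player 1 would get 8.
- B: Player 2 compares 3, 6, 3 and picks c2; Player 1 would get 3.
- C: Player 2 compares 3, 0, 6 and picks c3; Player 1 would get 6.
- D: Player 2 compares 7, 0, 0 and picks c1; Player 1 would get 2.
Maximizing over 8, 3, 6, 2, Player 1 chooses A. Subgame-perfect outcome: (A, c3) with payoffs (8, 2).

A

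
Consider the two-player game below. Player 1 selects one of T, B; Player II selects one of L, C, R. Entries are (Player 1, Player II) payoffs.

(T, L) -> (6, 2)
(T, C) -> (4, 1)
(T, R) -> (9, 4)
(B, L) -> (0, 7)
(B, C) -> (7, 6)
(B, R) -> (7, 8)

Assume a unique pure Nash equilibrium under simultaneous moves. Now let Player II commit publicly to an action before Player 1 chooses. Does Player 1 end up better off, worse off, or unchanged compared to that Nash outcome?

worse off

Solve by backward induction (Player II leads).
- L: Player 1 compares 6, 0 and picks T; Player II would get 2.
- C: Player 1 compares 4, 7 and picks B; Player II would get 6.
- R: Player 1 compares 9, 7 and picks T; Player II would get 4.
Maximizing over 2, 6, 4, Player II chooses C. Subgame-perfect outcome: (B, C) with payoffs (7, 6).
Now find the simultaneous Nash equilibrium.
Player 1's best replies: L→T; C→B; R→T.
Player II's best replies: T→R; B→R.
Only (T, R) has each player best-responding; Nash payoffs (9, 4).
Player 1 earns 7 sequentially versus 9 at the Nash outcome: worse off.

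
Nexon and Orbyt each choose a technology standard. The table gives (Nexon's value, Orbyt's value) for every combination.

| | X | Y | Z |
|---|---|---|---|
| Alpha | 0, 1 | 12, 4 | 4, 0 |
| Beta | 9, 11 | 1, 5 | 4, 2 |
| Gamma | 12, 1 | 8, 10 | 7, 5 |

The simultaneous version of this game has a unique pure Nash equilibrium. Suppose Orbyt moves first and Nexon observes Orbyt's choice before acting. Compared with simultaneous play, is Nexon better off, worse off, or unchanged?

worse off

Solve by backward induction (Orbyt leads).
- X: Nexon compares 0, 9, 12 and picks Gamma; Orbyt would get 1.
- Y: Nexon compares 12, 1, 8 and picks Alpha; Orbyt would get 4.
- Z: Nexon compares 4, 4, 7 and picks Gamma; Orbyt would get 5.
Orbyt's induced payoffs are 1, 4, 5, so Orbyt commits to Z. Subgame-perfect outcome: (Gamma, Z) with payoffs (7, 5).
Now find the simultaneous Nash equilibrium.
Nexon's best replies: X→Gamma; Y→Alpha; Z→Gamma.
Orbyt's best replies: Alpha→Y; Beta→X; Gamma→Y.
The unique mutual best reply is (Alpha, Y), giving (12, 4).
Nexon earns 7 sequentially versus 12 at the Nash outcome: worse off.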